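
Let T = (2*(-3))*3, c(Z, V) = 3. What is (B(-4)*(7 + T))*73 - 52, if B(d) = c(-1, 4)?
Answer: -2461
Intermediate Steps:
B(d) = 3
T = -18 (T = -6*3 = -18)
(B(-4)*(7 + T))*73 - 52 = (3*(7 - 18))*73 - 52 = (3*(-11))*73 - 52 = -33*73 - 52 = -2409 - 52 = -2461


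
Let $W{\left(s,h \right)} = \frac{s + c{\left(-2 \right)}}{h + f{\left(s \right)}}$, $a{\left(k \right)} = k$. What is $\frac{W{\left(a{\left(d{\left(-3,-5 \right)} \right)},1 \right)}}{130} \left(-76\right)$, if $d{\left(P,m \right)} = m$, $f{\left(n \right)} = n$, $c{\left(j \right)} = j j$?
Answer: $- \frac{19}{130} \approx -0.14615$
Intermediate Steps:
$c{\left(j \right)} = j^{2}$
$W{\left(s,h \right)} = \frac{4 + s}{h + s}$ ($W{\left(s,h \right)} = \frac{s + \left(-2\right)^{2}}{h + s} = \frac{s + 4}{h + s} = \frac{4 + s}{h + s}$)
$\frac{W{\left(a{\left(d{\left(-3,-5 \right)} \right)},1 \right)}}{130} \left(-76\right) = \frac{\frac{1}{1 - 5} \left(4 - 5\right)}{130} \left(-76\right) = \frac{1}{-4} \left(-1\right) \frac{1}{130} \left(-76\right) = \left(- \frac{1}{4}\right) \left(-1\right) \frac{1}{130} \left(-76\right) = \frac{1}{4} \cdot \frac{1}{130} \left(-76\right) = \frac{1}{520} \left(-76\right) = - \frac{19}{130}$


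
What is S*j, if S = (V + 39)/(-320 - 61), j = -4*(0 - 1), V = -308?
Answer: 1076/381 ≈ 2.8241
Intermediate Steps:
j = 4 (j = -4*(-1) = 4)
S = 269/381 (S = (-308 + 39)/(-320 - 61) = -269/(-381) = -269*(-1/381) = 269/381 ≈ 0.70604)
S*j = (269/381)*4 = 1076/381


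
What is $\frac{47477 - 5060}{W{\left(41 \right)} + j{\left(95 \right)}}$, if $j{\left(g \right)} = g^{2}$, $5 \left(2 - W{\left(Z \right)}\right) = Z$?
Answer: $\frac{212085}{45094} \approx 4.7032$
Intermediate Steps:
$W{\left(Z \right)} = 2 - \frac{Z}{5}$
$\frac{47477 - 5060}{W{\left(41 \right)} + j{\left(95 \right)}} = \frac{47477 - 5060}{\left(2 - \frac{41}{5}\right) + 95^{2}} = \frac{47477 - 5060}{\left(2 - \frac{41}{5}\right) + 9025} = \frac{42417}{- \frac{31}{5} + 9025} = \frac{42417}{\frac{45094}{5}} = 42417 \cdot \frac{5}{45094} = \frac{212085}{45094}$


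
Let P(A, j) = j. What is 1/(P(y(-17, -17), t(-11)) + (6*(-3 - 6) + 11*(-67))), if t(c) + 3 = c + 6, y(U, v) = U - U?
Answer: -1/799 ≈ -0.0012516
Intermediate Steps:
y(U, v) = 0
t(c) = 3 + c (t(c) = -3 + (c + 6) = -3 + (6 + c) = 3 + c)
1/(P(y(-17, -17), t(-11)) + (6*(-3 - 6) + 11*(-67))) = 1/((3 - 11) + (6*(-3 - 6) + 11*(-67))) = 1/(-8 + (6*(-9) - 737)) = 1/(-8 + (-54 - 737)) = 1/(-8 - 791) = 1/(-799) = -1/799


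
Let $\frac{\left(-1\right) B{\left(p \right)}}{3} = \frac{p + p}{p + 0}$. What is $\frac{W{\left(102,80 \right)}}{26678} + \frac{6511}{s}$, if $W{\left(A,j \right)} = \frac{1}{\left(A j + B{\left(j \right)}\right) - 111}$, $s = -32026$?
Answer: $- \frac{349268187917}{1717963944501} \approx -0.2033$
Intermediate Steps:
$B{\left(p \right)} = -6$ ($B{\left(p \right)} = - 3 \frac{p + p}{p + 0} = - 3 \frac{2 p}{p} = \left(-3\right) 2 = -6$)
$W{\left(A,j \right)} = \frac{1}{-117 + A j}$ ($W{\left(A,j \right)} = \frac{1}{\left(A j - 6\right) - 111} = \frac{1}{\left(-6 + A j\right) - 111} = \frac{1}{-117 + A j}$)
$\frac{W{\left(102,80 \right)}}{26678} + \frac{6511}{s} = \frac{1}{\left(-117 + 102 \cdot 80\right) 26678} + \frac{6511}{-32026} = \frac{1}{-117 + 8160} \cdot \frac{1}{26678} + 6511 \left(- \frac{1}{32026}\right) = \frac{1}{8043} \cdot \frac{1}{26678} - \frac{6511}{32026} = \frac{1}{214571154} - \frac{6511}{32026} = - \frac{349268187917}{1717963944501}$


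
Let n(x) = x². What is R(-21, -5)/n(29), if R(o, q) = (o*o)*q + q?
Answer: -2210/841 ≈ -2.6278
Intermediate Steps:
R(o, q) = q + q*o² (R(o, q) = o²*q + q = q*o² + q = q + q*o²)
R(-21, -5)/n(29) = (-5*(1 + (-21)²))/(29²) = -5*(1 + 441)/841 = -5*442*(1/841) = -2210*1/841 = -2210/841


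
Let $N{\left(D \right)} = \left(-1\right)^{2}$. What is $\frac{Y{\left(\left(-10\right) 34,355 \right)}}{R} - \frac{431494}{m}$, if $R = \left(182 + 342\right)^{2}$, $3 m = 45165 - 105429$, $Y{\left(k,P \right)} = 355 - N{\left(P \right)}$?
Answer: $\frac{7405312981}{344730168} \approx 21.481$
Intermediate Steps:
$N{\left(D \right)} = 1$
$Y{\left(k,P \right)} = 354$ ($Y{\left(k,P \right)} = 355 - 1 = 354$)
$m = -20088$ ($m = \frac{45165 - 105429}{3} = \frac{1}{3} \left(-60264\right) = -20088$)
$R = 274576$ ($R = 524^{2} = 274576$)
$\frac{Y{\left(\left(-10\right) 34,355 \right)}}{R} - \frac{431494}{m} = \frac{354}{274576} - \frac{431494}{-20088} = 354 \cdot \frac{1}{274576} - - \frac{215747}{10044} = \frac{177}{137288} + \frac{215747}{10044} = \frac{7405312981}{344730168}$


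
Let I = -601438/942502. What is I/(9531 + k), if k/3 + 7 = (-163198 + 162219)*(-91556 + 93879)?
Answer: 300719/3210699509391 ≈ 9.3661e-8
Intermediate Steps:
k = -6822672 (k = -21 + 3*((-163198 + 162219)*(-91556 + 93879)) = -21 + 3*(-979*2323) = -21 + 3*(-2274217) = -21 - 6822651 = -6822672)
I = -300719/471251 (I = -601438*1/942502 = -300719/471251 ≈ -0.63813)
I/(9531 + k) = -300719/(471251*(9531 - 6822672)) = -300719/471251/(-6813141) = -300719/471251*(-1/6813141) = 300719/3210699509391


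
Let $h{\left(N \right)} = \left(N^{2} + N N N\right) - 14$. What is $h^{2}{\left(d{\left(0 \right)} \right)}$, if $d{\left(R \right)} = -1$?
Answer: $196$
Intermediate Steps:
$h{\left(N \right)} = -14 + N^{2} + N^{3}$ ($h{\left(N \right)} = \left(N^{2} + N^{2} N\right) - 14 = \left(N^{2} + N^{3}\right) - 14 = -14 + N^{2} + N^{3}$)
$h^{2}{\left(d{\left(0 \right)} \right)} = \left(-14 + \left(-1\right)^{2} + \left(-1\right)^{3}\right)^{2} = \left(-14 + 1 - 1\right)^{2} = \left(-14\right)^{2} = 196$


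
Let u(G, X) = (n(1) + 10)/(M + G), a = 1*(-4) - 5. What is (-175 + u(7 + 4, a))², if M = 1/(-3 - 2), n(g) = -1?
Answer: 1092025/36 ≈ 30334.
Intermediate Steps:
a = -9 (a = -4 - 5 = -9)
M = -⅕ (M = 1/(-5) = -⅕ ≈ -0.20000)
u(G, X) = 9/(-⅕ + G) (u(G, X) = (-1 + 10)/(-⅕ + G) = 9/(-⅕ + G))
(-175 + u(7 + 4, a))² = (-175 + 45/(-1 + 5*(7 + 4)))² = (-175 + 45/(-1 + 5*11))² = (-175 + 45/(-1 + 55))² = (-175 + 45/54)² = (-175 + 45*(1/54))² = (-175 + ⅚)² = (-1045/6)² = 1092025/36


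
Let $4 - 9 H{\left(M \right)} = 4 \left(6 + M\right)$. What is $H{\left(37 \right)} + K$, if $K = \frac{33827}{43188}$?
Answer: $- \frac{772349}{43188} \approx -17.883$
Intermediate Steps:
$K = \frac{33827}{43188}$ ($K = 33827 \cdot \frac{1}{43188} = \frac{33827}{43188} \approx 0.78325$)
$H{\left(M \right)} = - \frac{20}{9} - \frac{4 M}{9}$ ($H{\left(M \right)} = \frac{4}{9} - \frac{4 \left(6 + M\right)}{9} = \frac{4}{9} - \frac{24 + 4 M}{9} = \frac{4}{9} - \left(\frac{8}{3} + \frac{4 M}{9}\right) = - \frac{20}{9} - \frac{4 M}{9}$)
$H{\left(37 \right)} + K = \left(- \frac{20}{9} - \frac{148}{9}\right) + \frac{33827}{43188} = - \frac{56}{3} + \frac{33827}{43188} = - \frac{772349}{43188}$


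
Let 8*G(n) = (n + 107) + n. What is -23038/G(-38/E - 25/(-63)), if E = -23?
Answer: -267056496/160981 ≈ -1658.9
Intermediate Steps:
G(n) = 107/8 + n/4 (G(n) = ((n + 107) + n)/8 = ((107 + n) + n)/8 = (107 + 2*n)/8 = 107/8 + n/4)
-23038/G(-38/E - 25/(-63)) = -23038/(107/8 + (-38/(-23) - 25/(-63))/4) = -23038/(107/8 + (-38*(-1/23) - 25*(-1/63))/4) = -23038/(107/8 + (38/23 + 25/63)/4) = -23038/(107/8 + (¼)*(2969/1449)) = -23038/(107/8 + 2969/5796) = -23038/160981/11592 = -23038*11592/160981 = -267056496/160981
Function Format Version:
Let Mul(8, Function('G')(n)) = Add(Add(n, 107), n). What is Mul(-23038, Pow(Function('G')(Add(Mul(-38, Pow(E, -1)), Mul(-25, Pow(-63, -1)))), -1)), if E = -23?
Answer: Rational(-267056496, 160981) ≈ -1658.9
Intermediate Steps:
Function('G')(n) = Add(Rational(107, 8), Mul(Rational(1, 4), n)) (Function('G')(n) = Mul(Rational(1, 8), Add(Add(n, 107), n)) = Mul(Rational(1, 8), Add(Add(107, n), n)) = Mul(Rational(1, 8), Add(107, Mul(2, n))) = Add(Rational(107, 8), Mul(Rational(1, 4), n)))
Mul(-23038, Pow(Function('G')(Add(Mul(-38, Pow(E, -1)), Mul(-25, Pow(-63, -1)))), -1)) = Mul(-23038, Pow(Add(Rational(107, 8), Mul(Rational(1, 4), Add(Mul(-38, Pow(-23, -1)), Mul(-25, Pow(-63, -1))))), -1)) = Mul(-23038, Pow(Add(Rational(107, 8), Mul(Rational(1, 4), Add(Mul(-38, Rational(-1, 23)), Mul(-25, Rational(-1, 63))))), -1)) = Mul(-23038, Pow(Add(Rational(107, 8), Mul(Rational(1, 4), Add(Rational(38, 23), Rational(25, 63)))), -1)) = Mul(-23038, Pow(Add(Rational(107, 8), Mul(Rational(1, 4), Rational(2969, 1449))), -1)) = Mul(-23038, Pow(Add(Rational(107, 8), Rational(2969, 5796)), -1)) = Mul(-23038, Pow(Rational(160981, 11592), -1)) = Mul(-23038, Rational(11592, 160981)) = Rational(-267056496, 160981)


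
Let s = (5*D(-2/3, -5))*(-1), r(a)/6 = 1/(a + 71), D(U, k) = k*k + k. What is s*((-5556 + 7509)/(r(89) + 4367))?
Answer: -2232000/49909 ≈ -44.721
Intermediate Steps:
D(U, k) = k + k² (D(U, k) = k² + k = k + k²)
r(a) = 6/(71 + a) (r(a) = 6/(a + 71) = 6/(71 + a))
s = -100 (s = (5*(-5*(1 - 5)))*(-1) = (5*(-5*(-4)))*(-1) = (5*20)*(-1) = 100*(-1) = -100)
s*((-5556 + 7509)/(r(89) + 4367)) = -100*(-5556 + 7509)/(6/(71 + 89) + 4367) = -195300/(6/160 + 4367) = -195300/(6*(1/160) + 4367) = -195300/(3/80 + 4367) = -195300/349363/80 = -195300*80/349363 = -100*22320/49909 = -2232000/49909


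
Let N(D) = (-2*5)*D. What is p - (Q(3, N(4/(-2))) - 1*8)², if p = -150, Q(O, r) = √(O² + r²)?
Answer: -623 + 16*√409 ≈ -299.42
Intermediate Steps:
N(D) = -10*D
p - (Q(3, N(4/(-2))) - 1*8)² = -150 - (√(3² + (-40/(-2))²) - 1*8)² = -150 - (√(9 + (-40*(-1)/2)²) - 8)² = -150 - (√(9 + (-10*(-2))²) - 8)² = -150 - (√(9 + 20²) - 8)² = -150 - (√(9 + 400) - 8)² = -150 - (√409 - 8)² = -150 - (-8 + √409)²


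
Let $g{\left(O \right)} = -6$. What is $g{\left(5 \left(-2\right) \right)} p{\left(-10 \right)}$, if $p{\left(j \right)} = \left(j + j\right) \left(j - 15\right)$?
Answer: $-3000$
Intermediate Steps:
$p{\left(j \right)} = 2 j \left(-15 + j\right)$
$g{\left(5 \left(-2\right) \right)} p{\left(-10 \right)} = - 6 \cdot 2 \left(-10\right) \left(-15 - 10\right) = - 6 \cdot 2 \left(-10\right) \left(-25\right) = \left(-6\right) 500 = -3000$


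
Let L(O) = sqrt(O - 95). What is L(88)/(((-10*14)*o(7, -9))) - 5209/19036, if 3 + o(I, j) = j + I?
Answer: -5209/19036 + I*sqrt(7)/700 ≈ -0.27364 + 0.0037796*I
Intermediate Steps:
o(I, j) = -3 + I + j (o(I, j) = -3 + (j + I) = -3 + (I + j) = -3 + I + j)
L(O) = sqrt(-95 + O)
L(88)/(((-10*14)*o(7, -9))) - 5209/19036 = sqrt(-95 + 88)/(((-10*14)*(-3 + 7 - 9))) - 5209/19036 = sqrt(-7)/((-140*(-5))) - 5209*1/19036 = (I*sqrt(7))/700 - 5209/19036 = (I*sqrt(7))*(1/700) - 5209/19036 = I*sqrt(7)/700 - 5209/19036 = -5209/19036 + I*sqrt(7)/700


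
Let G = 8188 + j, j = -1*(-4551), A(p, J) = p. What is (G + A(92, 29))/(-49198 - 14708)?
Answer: -4277/21302 ≈ -0.20078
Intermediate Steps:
j = 4551
G = 12739 (G = 8188 + 4551 = 12739)
(G + A(92, 29))/(-49198 - 14708) = (12739 + 92)/(-49198 - 14708) = 12831/(-63906) = 12831*(-1/63906) = -4277/21302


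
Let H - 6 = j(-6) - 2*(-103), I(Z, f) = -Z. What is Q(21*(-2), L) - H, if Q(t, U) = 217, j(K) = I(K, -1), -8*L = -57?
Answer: -1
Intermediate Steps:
L = 57/8 (L = -1/8*(-57) = 57/8 ≈ 7.1250)
j(K) = -K
H = 218 (H = 6 + (-1*(-6) - 2*(-103)) = 6 + (6 + 206) = 6 + 212 = 218)
Q(21*(-2), L) - H = 217 - 1*218 = 217 - 218 = -1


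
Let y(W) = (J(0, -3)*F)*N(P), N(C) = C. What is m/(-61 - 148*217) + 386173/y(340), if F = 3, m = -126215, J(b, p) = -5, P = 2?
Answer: -12422102171/965310 ≈ -12869.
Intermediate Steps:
y(W) = -30 (y(W) = -5*3*2 = -15*2 = -30)
m/(-61 - 148*217) + 386173/y(340) = -126215/(-61 - 148*217) + 386173/(-30) = -126215/(-61 - 32116) + 386173*(-1/30) = -126215/(-32177) - 386173/30 = -126215*(-1/32177) - 386173/30 = 126215/32177 - 386173/30 = -12422102171/965310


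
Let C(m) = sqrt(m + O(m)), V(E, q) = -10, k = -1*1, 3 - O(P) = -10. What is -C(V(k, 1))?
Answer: -sqrt(3) ≈ -1.7320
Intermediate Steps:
O(P) = 13 (O(P) = 3 - 1*(-10) = 3 + 10 = 13)
k = -1
C(m) = sqrt(13 + m) (C(m) = sqrt(m + 13) = sqrt(13 + m))
-C(V(k, 1)) = -sqrt(13 - 10) = -sqrt(3)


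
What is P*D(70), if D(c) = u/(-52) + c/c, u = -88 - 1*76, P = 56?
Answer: 3024/13 ≈ 232.62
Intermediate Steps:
u = -164 (u = -88 - 76 = -164)
D(c) = 54/13 (D(c) = -164/(-52) + c/c = -164*(-1/52) + 1 = 41/13 + 1 = 54/13)
P*D(70) = 56*(54/13) = 3024/13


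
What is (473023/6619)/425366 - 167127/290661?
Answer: -156802723456385/272785111514398 ≈ -0.57482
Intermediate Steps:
(473023/6619)/425366 - 167127/290661 = (473023*(1/6619))*(1/425366) - 167127*1/290661 = (473023/6619)*(1/425366) - 55709/96887 = 473023/2815497554 - 55709/96887 = -156802723456385/272785111514398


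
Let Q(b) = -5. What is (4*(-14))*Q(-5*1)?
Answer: 280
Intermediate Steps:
(4*(-14))*Q(-5*1) = (4*(-14))*(-5) = -56*(-5) = 280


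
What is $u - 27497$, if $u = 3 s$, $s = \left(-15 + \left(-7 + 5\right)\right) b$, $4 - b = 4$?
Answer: $-27497$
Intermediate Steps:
$b = 0$ ($b = 4 - 4 = 0$)
$s = 0$ ($s = \left(-15 + \left(-7 + 5\right)\right) 0 = \left(-15 - 2\right) 0 = \left(-17\right) 0 = 0$)
$u = 0$ ($u = 3 \cdot 0 = 0$)
$u - 27497 = 0 - 27497 = -27497$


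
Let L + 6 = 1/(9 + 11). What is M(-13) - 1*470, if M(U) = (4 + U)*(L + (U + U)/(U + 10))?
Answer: -9889/20 ≈ -494.45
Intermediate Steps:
L = -119/20 (L = -6 + 1/(9 + 11) = -6 + 1/20 = -119/20 ≈ -5.9500)
M(U) = (4 + U)*(-119/20 + 2*U/(10 + U)) (M(U) = (4 + U)*(-119/20 + (U + U)/(U + 10)) = (4 + U)*(-119/20 + (2*U)/(10 + U)) = (4 + U)*(-119/20 + 2*U/(10 + U)))
M(-13) - 1*470 = (-4760 - 1506*(-13) - 79*(-13)²)/(20*(10 - 13)) - 1*470 = (1/20)*(-4760 + 19578 - 79*169)/(-3) - 470 = (1/20)*(-⅓)*(-4760 + 19578 - 13351) - 470 = (1/20)*(-⅓)*1467 - 470 = -489/20 - 470 = -9889/20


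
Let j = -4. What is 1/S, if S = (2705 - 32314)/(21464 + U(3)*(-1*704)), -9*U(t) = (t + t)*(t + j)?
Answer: -62984/88827 ≈ -0.70906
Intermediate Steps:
U(t) = -2*t*(-4 + t)/9 (U(t) = -(t + t)*(t - 4)/9 = -2*t*(-4 + t)/9)
S = -88827/62984 (S = (2705 - 32314)/(21464 + ((2/9)*3*(4 - 1*3))*(-1*704)) = -29609/(21464 + ((2/9)*3*(4 - 3))*(-704)) = -29609/(21464 + ((2/9)*3*1)*(-704)) = -29609/(21464 + (2/3)*(-704)) = -29609/(21464 - 1408/3) = -29609/62984/3 = -29609*3/62984 = -88827/62984 ≈ -1.4103)
1/S = 1/(-88827/62984) = -62984/88827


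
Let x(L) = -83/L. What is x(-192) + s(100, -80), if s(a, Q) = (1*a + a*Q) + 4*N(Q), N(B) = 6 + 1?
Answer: -1511341/192 ≈ -7871.6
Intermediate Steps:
N(B) = 7
s(a, Q) = 28 + a + Q*a (s(a, Q) = (1*a + a*Q) + 4*7 = (a + Q*a) + 28 = 28 + a + Q*a)
x(-192) + s(100, -80) = -83/(-192) + (28 + 100 - 80*100) = -83*(-1/192) + (28 + 100 - 8000) = 83/192 - 7872 = -1511341/192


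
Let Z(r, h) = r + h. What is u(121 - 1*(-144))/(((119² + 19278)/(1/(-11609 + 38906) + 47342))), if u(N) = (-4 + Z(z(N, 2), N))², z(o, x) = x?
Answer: 89386723458175/912784383 ≈ 97928.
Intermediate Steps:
Z(r, h) = h + r
u(N) = (-2 + N)² (u(N) = (-4 + (N + 2))² = (-4 + (2 + N))² = (-2 + N)²)
u(121 - 1*(-144))/(((119² + 19278)/(1/(-11609 + 38906) + 47342))) = (-2 + (121 - 1*(-144)))²/(((119² + 19278)/(1/(-11609 + 38906) + 47342))) = (-2 + (121 + 144))²/(((14161 + 19278)/(1/27297 + 47342))) = (-2 + 265)²/((33439/(1/27297 + 47342))) = 263²/((33439/(1292294575/27297))) = 69169/((33439*(27297/1292294575))) = 69169/(912784383/1292294575) = 69169*(1292294575/912784383) = 89386723458175/912784383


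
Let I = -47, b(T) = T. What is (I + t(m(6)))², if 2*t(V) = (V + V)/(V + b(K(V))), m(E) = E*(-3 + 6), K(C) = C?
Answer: 8649/4 ≈ 2162.3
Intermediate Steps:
m(E) = 3*E (m(E) = E*3 = 3*E)
t(V) = ½ (t(V) = ((V + V)/(V + V))/2 = ((2*V)/((2*V)))/2 = ((2*V)*(1/(2*V)))/2 = (½)*1 = ½)
(I + t(m(6)))² = (-47 + ½)² = (-93/2)² = 8649/4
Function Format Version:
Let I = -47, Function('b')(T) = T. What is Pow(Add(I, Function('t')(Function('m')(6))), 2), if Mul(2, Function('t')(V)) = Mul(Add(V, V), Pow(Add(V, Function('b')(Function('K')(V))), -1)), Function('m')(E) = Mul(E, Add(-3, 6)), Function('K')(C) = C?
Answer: Rational(8649, 4) ≈ 2162.3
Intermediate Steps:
Function('m')(E) = Mul(3, E) (Function('m')(E) = Mul(E, 3) = Mul(3, E))
Function('t')(V) = Rational(1, 2) (Function('t')(V) = Mul(Rational(1, 2), Mul(Add(V, V), Pow(Add(V, V), -1))) = Mul(Rational(1, 2), Mul(Mul(2, V), Pow(Mul(2, V), -1))) = Mul(Rational(1, 2), Mul(Mul(2, V), Mul(Rational(1, 2), Pow(V, -1)))) = Mul(Rational(1, 2), 1) = Rational(1, 2))
Pow(Add(I, Function('t')(Function('m')(6))), 2) = Pow(Add(-47, Rational(1, 2)), 2) = Pow(Rational(-93, 2), 2) = Rational(8649, 4)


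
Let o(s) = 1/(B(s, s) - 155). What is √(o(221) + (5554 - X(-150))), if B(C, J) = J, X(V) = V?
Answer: √24846690/66 ≈ 75.525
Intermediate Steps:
o(s) = 1/(-155 + s) (o(s) = 1/(s - 155) = 1/(-155 + s))
√(o(221) + (5554 - X(-150))) = √(1/(-155 + 221) + (5554 - 1*(-150))) = √(1/66 + (5554 + 150)) = √(1/66 + 5704) = √(376465/66) = √24846690/66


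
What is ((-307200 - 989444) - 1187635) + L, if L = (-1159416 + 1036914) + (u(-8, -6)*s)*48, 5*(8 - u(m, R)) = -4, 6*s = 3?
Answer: -13032849/5 ≈ -2.6066e+6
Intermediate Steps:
s = ½ (s = (⅙)*3 = ½ ≈ 0.50000)
u(m, R) = 44/5 (u(m, R) = 8 - ⅕*(-4) = 8 + ⅘ = 44/5)
L = -611454/5 (L = (-1159416 + 1036914) + ((44/5)*(½))*48 = -122502 + (22/5)*48 = -122502 + 1056/5 = -611454/5 ≈ -1.2229e+5)
((-307200 - 989444) - 1187635) + L = ((-307200 - 989444) - 1187635) - 611454/5 = (-1296644 - 1187635) - 611454/5 = -2484279 - 611454/5 = -13032849/5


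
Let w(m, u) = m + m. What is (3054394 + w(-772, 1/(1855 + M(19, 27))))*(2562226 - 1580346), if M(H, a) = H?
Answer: 2997532358000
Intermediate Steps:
w(m, u) = 2*m
(3054394 + w(-772, 1/(1855 + M(19, 27))))*(2562226 - 1580346) = (3054394 + 2*(-772))*(2562226 - 1580346) = (3054394 - 1544)*981880 = 3052850*981880 = 2997532358000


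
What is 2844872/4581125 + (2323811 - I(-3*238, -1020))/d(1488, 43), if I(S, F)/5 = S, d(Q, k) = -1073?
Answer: -10658970735969/4915547125 ≈ -2168.4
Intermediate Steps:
I(S, F) = 5*S
2844872/4581125 + (2323811 - I(-3*238, -1020))/d(1488, 43) = 2844872/4581125 + (2323811 - 5*(-3*238))/(-1073) = 2844872*(1/4581125) + (2323811 - 5*(-714))*(-1/1073) = 2844872/4581125 + (2323811 - 1*(-3570))*(-1/1073) = 2844872/4581125 + (2323811 + 3570)*(-1/1073) = 2844872/4581125 + 2327381*(-1/1073) = 2844872/4581125 - 2327381/1073 = -10658970735969/4915547125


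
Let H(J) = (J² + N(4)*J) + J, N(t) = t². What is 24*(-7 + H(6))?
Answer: 3144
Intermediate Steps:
H(J) = J² + 17*J (H(J) = (J² + 4²*J) + J = (J² + 16*J) + J = J² + 17*J)
24*(-7 + H(6)) = 24*(-7 + 6*(17 + 6)) = 24*(-7 + 6*23) = 24*(-7 + 138) = 24*131 = 3144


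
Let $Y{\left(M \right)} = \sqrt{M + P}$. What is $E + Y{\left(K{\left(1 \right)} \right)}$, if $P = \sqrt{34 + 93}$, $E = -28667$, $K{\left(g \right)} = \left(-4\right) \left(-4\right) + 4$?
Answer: $-28667 + \sqrt{20 + \sqrt{127}} \approx -28661.0$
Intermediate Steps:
$K{\left(g \right)} = 20$ ($K{\left(g \right)} = 16 + 4 = 20$)
$P = \sqrt{127} \approx 11.269$
$Y{\left(M \right)} = \sqrt{M + \sqrt{127}}$
$E + Y{\left(K{\left(1 \right)} \right)} = -28667 + \sqrt{20 + \sqrt{127}}$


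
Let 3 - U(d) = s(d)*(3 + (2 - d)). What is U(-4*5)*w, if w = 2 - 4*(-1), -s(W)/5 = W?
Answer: -14982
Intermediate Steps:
s(W) = -5*W
w = 6 (w = 2 + 4 = 6)
U(d) = 3 + 5*d*(5 - d) (U(d) = 3 - (-5*d)*(3 + (2 - d)) = 3 - (-5*d)*(5 - d) = 3 - (-5)*d*(5 - d) = 3 + 5*d*(5 - d))
U(-4*5)*w = (3 - 5*(-4*5)² + 25*(-4*5))*6 = (3 - 5*(-20)² + 25*(-20))*6 = (3 - 5*400 - 500)*6 = (3 - 2000 - 500)*6 = -2497*6 = -14982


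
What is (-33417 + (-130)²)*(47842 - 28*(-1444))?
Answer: -1458021658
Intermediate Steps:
(-33417 + (-130)²)*(47842 - 28*(-1444)) = (-33417 + 16900)*(47842 + 40432) = -16517*88274 = -1458021658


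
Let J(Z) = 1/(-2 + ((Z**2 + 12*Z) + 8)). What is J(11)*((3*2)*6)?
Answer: 36/259 ≈ 0.13900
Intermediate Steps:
J(Z) = 1/(6 + Z**2 + 12*Z) (J(Z) = 1/(-2 + (8 + Z**2 + 12*Z)) = 1/(6 + Z**2 + 12*Z))
J(11)*((3*2)*6) = ((3*2)*6)/(6 + 11**2 + 12*11) = (6*6)/(6 + 121 + 132) = 36/259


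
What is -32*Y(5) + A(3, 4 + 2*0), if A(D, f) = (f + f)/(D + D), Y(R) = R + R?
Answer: -956/3 ≈ -318.67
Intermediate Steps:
Y(R) = 2*R
A(D, f) = f/D (A(D, f) = (2*f)/((2*D)) = (2*f)*(1/(2*D)) = f/D)
-32*Y(5) + A(3, 4 + 2*0) = -64*5 + (4 + 2*0)/3 = -32*10 + (4 + 0)*(⅓) = -320 + 4*(⅓) = -320 + 4/3 = -956/3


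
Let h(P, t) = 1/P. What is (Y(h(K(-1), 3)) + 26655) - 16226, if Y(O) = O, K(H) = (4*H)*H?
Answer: 41717/4 ≈ 10429.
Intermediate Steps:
K(H) = 4*H²
(Y(h(K(-1), 3)) + 26655) - 16226 = (1/(4*(-1)²) + 26655) - 16226 = (1/(4*1) + 26655) - 16226 = (1/4 + 26655) - 16226 = (¼ + 26655) - 16226 = 106621/4 - 16226 = 41717/4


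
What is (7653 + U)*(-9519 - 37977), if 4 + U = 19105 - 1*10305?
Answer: -781261704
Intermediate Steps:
U = 8796 (U = -4 + (19105 - 1*10305) = -4 + (19105 - 10305) = -4 + 8800 = 8796)
(7653 + U)*(-9519 - 37977) = (7653 + 8796)*(-9519 - 37977) = 16449*(-47496) = -781261704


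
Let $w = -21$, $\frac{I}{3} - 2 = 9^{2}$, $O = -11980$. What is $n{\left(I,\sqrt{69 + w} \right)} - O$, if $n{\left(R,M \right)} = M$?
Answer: $11980 + 4 \sqrt{3} \approx 11987.0$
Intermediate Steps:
$I = 249$ ($I = 6 + 3 \cdot 9^{2} = 6 + 3 \cdot 81 = 6 + 243 = 249$)
$n{\left(I,\sqrt{69 + w} \right)} - O = \sqrt{69 - 21} - -11980 = \sqrt{48} + 11980 = 4 \sqrt{3} + 11980 = 11980 + 4 \sqrt{3}$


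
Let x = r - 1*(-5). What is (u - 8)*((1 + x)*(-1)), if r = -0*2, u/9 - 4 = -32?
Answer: 1560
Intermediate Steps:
u = -252 (u = 36 + 9*(-32) = 36 - 288 = -252)
r = 0 (r = -1*0 = 0)
x = 5 (x = 0 - 1*(-5) = 0 + 5 = 5)
(u - 8)*((1 + x)*(-1)) = (-252 - 8)*((1 + 5)*(-1)) = -1560*(-1) = -260*(-6) = 1560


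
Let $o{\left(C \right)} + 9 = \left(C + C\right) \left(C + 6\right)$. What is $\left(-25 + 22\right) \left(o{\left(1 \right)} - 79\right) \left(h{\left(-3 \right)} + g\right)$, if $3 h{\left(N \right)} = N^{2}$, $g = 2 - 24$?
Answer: $-4218$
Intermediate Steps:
$g = -22$ ($g = 2 - 24 = -22$)
$h{\left(N \right)} = \frac{N^{2}}{3}$
$o{\left(C \right)} = -9 + 2 C \left(6 + C\right)$ ($o{\left(C \right)} = -9 + \left(C + C\right) \left(C + 6\right) = -9 + 2 C \left(6 + C\right)$)
$\left(-25 + 22\right) \left(o{\left(1 \right)} - 79\right) \left(h{\left(-3 \right)} + g\right) = \left(-25 + 22\right) \left(\left(-9 + 2 \cdot 1^{2} + 12 \cdot 1\right) - 79\right) \left(\frac{\left(-3\right)^{2}}{3} - 22\right) = - 3 \left(\left(-9 + 2 \cdot 1 + 12\right) - 79\right) \left(\frac{1}{3} \cdot 9 - 22\right) = - 3 \left(\left(-9 + 2 + 12\right) - 79\right) \left(3 - 22\right) = - 3 \left(5 - 79\right) \left(-19\right) = \left(-3\right) \left(-74\right) \left(-19\right) = 222 \left(-19\right) = -4218$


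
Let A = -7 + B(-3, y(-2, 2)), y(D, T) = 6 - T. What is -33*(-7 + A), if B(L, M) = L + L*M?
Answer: 957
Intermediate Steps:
A = -22 (A = -7 - 3*(1 + (6 - 1*2)) = -7 - 3*(1 + (6 - 2)) = -7 - 3*(1 + 4) = -7 - 3*5 = -7 - 15 = -22)
-33*(-7 + A) = -33*(-7 - 22) = -33*(-29) = 957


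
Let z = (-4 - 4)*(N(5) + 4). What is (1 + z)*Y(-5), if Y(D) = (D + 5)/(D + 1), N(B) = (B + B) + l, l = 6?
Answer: 0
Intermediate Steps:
N(B) = 6 + 2*B (N(B) = (B + B) + 6 = 2*B + 6 = 6 + 2*B)
Y(D) = (5 + D)/(1 + D)
z = -160 (z = (-4 - 4)*((6 + 2*5) + 4) = -8*((6 + 10) + 4) = -8*(16 + 4) = -8*20 = -160)
(1 + z)*Y(-5) = (1 - 160)*((5 - 5)/(1 - 5)) = -159*0/(-4) = -(-159)*0/4 = -159*0 = 0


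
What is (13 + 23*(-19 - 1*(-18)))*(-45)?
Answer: 450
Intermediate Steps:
(13 + 23*(-19 - 1*(-18)))*(-45) = (13 + 23*(-19 + 18))*(-45) = (13 + 23*(-1))*(-45) = (13 - 23)*(-45) = -10*(-45) = 450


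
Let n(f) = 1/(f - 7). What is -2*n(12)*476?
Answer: -952/5 ≈ -190.40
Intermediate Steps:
n(f) = 1/(-7 + f)
-2*n(12)*476 = -2/(-7 + 12)*476 = -2/5*476 = -952/5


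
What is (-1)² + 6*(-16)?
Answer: -95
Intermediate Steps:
(-1)² + 6*(-16) = 1 - 96 = -95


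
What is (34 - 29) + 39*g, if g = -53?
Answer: -2062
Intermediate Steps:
(34 - 29) + 39*g = (34 - 29) + 39*(-53) = 5 - 2067 = -2062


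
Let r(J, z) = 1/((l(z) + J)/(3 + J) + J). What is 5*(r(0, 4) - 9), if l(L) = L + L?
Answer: -345/8 ≈ -43.125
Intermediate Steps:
l(L) = 2*L
r(J, z) = 1/(J + (J + 2*z)/(3 + J)) (r(J, z) = 1/((2*z + J)/(3 + J) + J) = 1/((J + 2*z)/(3 + J) + J) = 1/(J + (J + 2*z)/(3 + J)))
5*(r(0, 4) - 9) = 5*((3 + 0)/(0² + 2*4 + 4*0) - 9) = 5*(3/(0 + 8 + 0) - 9) = 5*(3/8 - 9) = 5*(-69/8) = -345/8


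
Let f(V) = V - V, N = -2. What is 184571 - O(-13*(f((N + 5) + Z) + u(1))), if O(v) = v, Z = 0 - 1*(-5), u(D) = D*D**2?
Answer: 184584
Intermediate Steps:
u(D) = D**3
Z = 5 (Z = 0 + 5 = 5)
f(V) = 0
184571 - O(-13*(f((N + 5) + Z) + u(1))) = 184571 - (-13)*(0 + 1**3) = 184571 - (-13)*(0 + 1) = 184571 - (-13) = 184571 - 1*(-13) = 184571 + 13 = 184584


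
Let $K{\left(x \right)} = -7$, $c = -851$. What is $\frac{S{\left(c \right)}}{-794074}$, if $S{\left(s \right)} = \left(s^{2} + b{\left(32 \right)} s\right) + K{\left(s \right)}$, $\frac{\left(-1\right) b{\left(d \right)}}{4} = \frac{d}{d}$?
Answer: $- \frac{363799}{397037} \approx -0.91628$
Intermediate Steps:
$b{\left(d \right)} = -4$ ($b{\left(d \right)} = - 4 \frac{d}{d} = \left(-4\right) 1 = -4$)
$S{\left(s \right)} = -7 + s^{2} - 4 s$ ($S{\left(s \right)} = \left(s^{2} - 4 s\right) - 7 = -7 + s^{2} - 4 s$)
$\frac{S{\left(c \right)}}{-794074} = \frac{-7 + \left(-851\right)^{2} - -3404}{-794074} = \left(-7 + 724201 + 3404\right) \left(- \frac{1}{794074}\right) = 727598 \left(- \frac{1}{794074}\right) = - \frac{363799}{397037}$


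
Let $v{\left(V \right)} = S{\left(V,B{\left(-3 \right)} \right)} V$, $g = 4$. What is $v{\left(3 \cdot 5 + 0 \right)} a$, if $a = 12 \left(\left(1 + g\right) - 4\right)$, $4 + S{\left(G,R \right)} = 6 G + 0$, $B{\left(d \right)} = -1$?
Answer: $15480$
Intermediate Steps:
$S{\left(G,R \right)} = -4 + 6 G$ ($S{\left(G,R \right)} = -4 + \left(6 G + 0\right) = -4 + 6 G$)
$v{\left(V \right)} = V \left(-4 + 6 V\right)$ ($v{\left(V \right)} = \left(-4 + 6 V\right) V = V \left(-4 + 6 V\right)$)
$a = 12$ ($a = 12 \left(\left(1 + 4\right) - 4\right) = 12 \left(5 - 4\right) = 12 \cdot 1 = 12$)
$v{\left(3 \cdot 5 + 0 \right)} a = 2 \left(3 \cdot 5 + 0\right) \left(-2 + 3 \left(3 \cdot 5 + 0\right)\right) 12 = 2 \left(15 + 0\right) \left(-2 + 3 \left(15 + 0\right)\right) 12 = 2 \cdot 15 \left(-2 + 3 \cdot 15\right) 12 = 2 \cdot 15 \left(-2 + 45\right) 12 = 2 \cdot 15 \cdot 43 \cdot 12 = 1290 \cdot 12 = 15480$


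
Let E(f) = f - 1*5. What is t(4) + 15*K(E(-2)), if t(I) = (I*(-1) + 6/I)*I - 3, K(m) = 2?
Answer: 17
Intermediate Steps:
E(f) = -5 + f (E(f) = f - 5 = -5 + f)
t(I) = -3 + I*(-I + 6/I) (t(I) = (-I + 6/I)*I - 3 = I*(-I + 6/I) - 3 = -3 + I*(-I + 6/I))
t(4) + 15*K(E(-2)) = (3 - 1*4²) + 15*2 = (3 - 1*16) + 30 = (3 - 16) + 30 = -13 + 30 = 17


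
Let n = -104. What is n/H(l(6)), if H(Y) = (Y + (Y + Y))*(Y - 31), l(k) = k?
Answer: 52/225 ≈ 0.23111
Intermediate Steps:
H(Y) = 3*Y*(-31 + Y) (H(Y) = (Y + 2*Y)*(-31 + Y) = (3*Y)*(-31 + Y) = 3*Y*(-31 + Y))
n/H(l(6)) = -104*1/(18*(-31 + 6)) = -104/(3*6*(-25)) = -104/(-450) = -104*(-1/450) = 52/225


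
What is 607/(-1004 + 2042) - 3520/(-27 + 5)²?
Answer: -76363/11418 ≈ -6.6880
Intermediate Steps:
607/(-1004 + 2042) - 3520/(-27 + 5)² = 607/1038 - 3520/((-22)²) = 607*(1/1038) - 3520/484 = 607/1038 - 3520*1/484 = 607/1038 - 80/11 = -76363/11418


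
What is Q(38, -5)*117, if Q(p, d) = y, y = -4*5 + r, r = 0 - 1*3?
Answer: -2691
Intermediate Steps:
r = -3 (r = 0 - 3 = -3)
y = -23 (y = -4*5 - 3 = -20 - 3 = -23)
Q(p, d) = -23
Q(38, -5)*117 = -23*117 = -2691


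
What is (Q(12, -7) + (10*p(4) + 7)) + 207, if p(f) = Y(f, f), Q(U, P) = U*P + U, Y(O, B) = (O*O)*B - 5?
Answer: 732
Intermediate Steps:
Y(O, B) = -5 + B*O² (Y(O, B) = O²*B - 5 = B*O² - 5 = -5 + B*O²)
Q(U, P) = U + P*U (Q(U, P) = P*U + U = U + P*U)
p(f) = -5 + f³ (p(f) = -5 + f*f² = -5 + f³)
(Q(12, -7) + (10*p(4) + 7)) + 207 = (12*(1 - 7) + (10*(-5 + 4³) + 7)) + 207 = (12*(-6) + (10*(-5 + 64) + 7)) + 207 = (-72 + (10*59 + 7)) + 207 = (-72 + (590 + 7)) + 207 = (-72 + 597) + 207 = 525 + 207 = 732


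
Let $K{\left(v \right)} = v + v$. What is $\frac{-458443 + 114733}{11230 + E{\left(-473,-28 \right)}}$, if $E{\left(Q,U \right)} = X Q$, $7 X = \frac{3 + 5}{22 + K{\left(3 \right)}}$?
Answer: $- \frac{935655}{30518} \approx -30.659$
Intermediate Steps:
$K{\left(v \right)} = 2 v$
$X = \frac{2}{49}$ ($X = \frac{\left(3 + 5\right) \frac{1}{22 + 2 \cdot 3}}{7} = \frac{8 \frac{1}{22 + 6}}{7} = \frac{8 \cdot \frac{1}{28}}{7} = \frac{1}{7} \cdot \frac{2}{7} = \frac{2}{49} \approx 0.040816$)
$E{\left(Q,U \right)} = \frac{2 Q}{49}$
$\frac{-458443 + 114733}{11230 + E{\left(-473,-28 \right)}} = \frac{-458443 + 114733}{11230 + \frac{2}{49} \left(-473\right)} = - \frac{343710}{11230 - \frac{946}{49}} = - \frac{343710}{\frac{549324}{49}} = \left(-343710\right) \frac{49}{549324} = - \frac{935655}{30518}$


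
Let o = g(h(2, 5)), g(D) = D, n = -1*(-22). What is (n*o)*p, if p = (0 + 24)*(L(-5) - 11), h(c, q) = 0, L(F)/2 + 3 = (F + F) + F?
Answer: 0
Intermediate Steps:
L(F) = -6 + 6*F (L(F) = -6 + 2*((F + F) + F) = -6 + 2*(2*F + F) = -6 + 2*(3*F) = -6 + 6*F)
p = -1128 (p = (0 + 24)*((-6 + 6*(-5)) - 11) = 24*((-6 - 30) - 11) = 24*(-36 - 11) = 24*(-47) = -1128)
n = 22
o = 0
(n*o)*p = (22*0)*(-1128) = 0*(-1128) = 0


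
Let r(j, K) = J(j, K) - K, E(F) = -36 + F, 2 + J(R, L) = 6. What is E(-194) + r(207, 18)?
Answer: -244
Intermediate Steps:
J(R, L) = 4 (J(R, L) = -2 + 6 = 4)
r(j, K) = 4 - K
E(-194) + r(207, 18) = (-36 - 194) + (4 - 1*18) = -230 + (4 - 18) = -230 - 14 = -244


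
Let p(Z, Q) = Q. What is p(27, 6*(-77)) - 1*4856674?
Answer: -4857136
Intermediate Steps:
p(27, 6*(-77)) - 1*4856674 = 6*(-77) - 1*4856674 = -462 - 4856674 = -4857136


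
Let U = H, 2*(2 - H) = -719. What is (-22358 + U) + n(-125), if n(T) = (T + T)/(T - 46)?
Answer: -7522303/342 ≈ -21995.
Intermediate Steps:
H = 723/2 (H = 2 - ½*(-719) = 2 + 719/2 = 723/2 ≈ 361.50)
U = 723/2 ≈ 361.50
n(T) = 2*T/(-46 + T) (n(T) = (2*T)/(-46 + T) = 2*T/(-46 + T))
(-22358 + U) + n(-125) = (-22358 + 723/2) + 2*(-125)/(-46 - 125) = -43993/2 + 2*(-125)/(-171) = -43993/2 + 2*(-125)*(-1/171) = -43993/2 + 250/171 = -7522303/342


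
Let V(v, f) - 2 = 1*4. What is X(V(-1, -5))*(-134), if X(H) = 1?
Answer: -134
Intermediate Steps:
V(v, f) = 6 (V(v, f) = 2 + 1*4 = 2 + 4 = 6)
X(V(-1, -5))*(-134) = 1*(-134) = -134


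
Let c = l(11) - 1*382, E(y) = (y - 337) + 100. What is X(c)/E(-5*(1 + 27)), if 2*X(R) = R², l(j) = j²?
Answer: -2349/26 ≈ -90.346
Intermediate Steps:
E(y) = -237 + y (E(y) = (-337 + y) + 100 = -237 + y)
c = -261 (c = 11² - 1*382 = 121 - 382 = -261)
X(R) = R²/2
X(c)/E(-5*(1 + 27)) = ((½)*(-261)²)/(-237 - 5*(1 + 27)) = ((½)*68121)/(-237 - 5*28) = 68121/(2*(-237 - 140)) = (68121/2)/(-377) = (68121/2)*(-1/377) = -2349/26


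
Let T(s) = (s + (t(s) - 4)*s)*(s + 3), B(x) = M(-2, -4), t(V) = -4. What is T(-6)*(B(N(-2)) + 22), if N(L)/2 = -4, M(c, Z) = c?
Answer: -2520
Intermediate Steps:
N(L) = -8 (N(L) = 2*(-4) = -8)
B(x) = -2
T(s) = -7*s*(3 + s) (T(s) = (s + (-4 - 4)*s)*(s + 3) = (s - 8*s)*(3 + s) = (-7*s)*(3 + s) = -7*s*(3 + s))
T(-6)*(B(N(-2)) + 22) = (-7*(-6)*(3 - 6))*(-2 + 22) = -7*(-6)*(-3)*20 = -126*20 = -2520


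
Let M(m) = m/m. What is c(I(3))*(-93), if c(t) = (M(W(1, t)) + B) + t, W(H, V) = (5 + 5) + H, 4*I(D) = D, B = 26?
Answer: -10323/4 ≈ -2580.8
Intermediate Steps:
I(D) = D/4
W(H, V) = 10 + H
M(m) = 1
c(t) = 27 + t (c(t) = (1 + 26) + t = 27 + t)
c(I(3))*(-93) = (27 + (1/4)*3)*(-93) = (27 + 3/4)*(-93) = (111/4)*(-93) = -10323/4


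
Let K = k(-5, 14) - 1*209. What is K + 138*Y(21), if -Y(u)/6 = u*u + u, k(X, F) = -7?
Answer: -382752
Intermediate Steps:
Y(u) = -6*u - 6*u² (Y(u) = -6*(u*u + u) = -6*(u² + u) = -6*(u + u²) = -6*u - 6*u²)
K = -216 (K = -7 - 1*209 = -7 - 209 = -216)
K + 138*Y(21) = -216 + 138*(-6*21*(1 + 21)) = -216 + 138*(-6*21*22) = -216 + 138*(-2772) = -216 - 382536 = -382752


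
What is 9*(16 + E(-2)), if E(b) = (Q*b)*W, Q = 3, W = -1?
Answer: 198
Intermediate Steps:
E(b) = -3*b (E(b) = (3*b)*(-1) = -3*b)
9*(16 + E(-2)) = 9*(16 - 3*(-2)) = 9*(16 + 6) = 9*22 = 198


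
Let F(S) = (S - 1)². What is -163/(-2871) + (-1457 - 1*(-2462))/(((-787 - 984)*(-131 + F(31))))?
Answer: 19918562/355455639 ≈ 0.056037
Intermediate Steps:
F(S) = (-1 + S)²
-163/(-2871) + (-1457 - 1*(-2462))/(((-787 - 984)*(-131 + F(31)))) = -163/(-2871) + (-1457 - 1*(-2462))/(((-787 - 984)*(-131 + (-1 + 31)²))) = -163*(-1/2871) + (-1457 + 2462)/((-1771*(-131 + 30²))) = 163/2871 + 1005/((-1771*(-131 + 900))) = 163/2871 + 1005/((-1771*769)) = 163/2871 + 1005/(-1361899) = 163/2871 + 1005*(-1/1361899) = 163/2871 - 1005/1361899 = 19918562/355455639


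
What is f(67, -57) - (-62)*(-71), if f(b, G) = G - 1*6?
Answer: -4465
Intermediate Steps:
f(b, G) = -6 + G (f(b, G) = G - 6 = -6 + G)
f(67, -57) - (-62)*(-71) = (-6 - 57) - (-62)*(-71) = -63 - 1*4402 = -63 - 4402 = -4465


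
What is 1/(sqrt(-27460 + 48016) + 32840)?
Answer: 8210/269611261 - 3*sqrt(571)/539222522 ≈ 3.0318e-5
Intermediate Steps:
1/(sqrt(-27460 + 48016) + 32840) = 1/(sqrt(20556) + 32840) = 1/(6*sqrt(571) + 32840) = 1/(32840 + 6*sqrt(571))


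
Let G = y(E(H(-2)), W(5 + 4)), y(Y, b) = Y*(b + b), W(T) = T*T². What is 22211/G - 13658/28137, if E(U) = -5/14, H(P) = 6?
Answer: -1474813253/34186455 ≈ -43.140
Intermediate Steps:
W(T) = T³
E(U) = -5/14 (E(U) = -5*1/14 = -5/14)
y(Y, b) = 2*Y*b (y(Y, b) = Y*(2*b) = 2*Y*b)
G = -3645/7 (G = 2*(-5/14)*(5 + 4)³ = 2*(-5/14)*9³ = 2*(-5/14)*729 = -3645/7 ≈ -520.71)
22211/G - 13658/28137 = 22211/(-3645/7) - 13658/28137 = 22211*(-7/3645) - 13658*1/28137 = -155477/3645 - 13658/28137 = -1474813253/34186455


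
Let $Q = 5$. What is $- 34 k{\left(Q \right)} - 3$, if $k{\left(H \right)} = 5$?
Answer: $-173$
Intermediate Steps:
$- 34 k{\left(Q \right)} - 3 = \left(-34\right) 5 - 3 = -170 - 3 = -173$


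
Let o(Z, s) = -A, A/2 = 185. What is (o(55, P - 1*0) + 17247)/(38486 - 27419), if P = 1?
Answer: 2411/1581 ≈ 1.5250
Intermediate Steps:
A = 370 (A = 2*185 = 370)
o(Z, s) = -370 (o(Z, s) = -1*370 = -370)
(o(55, P - 1*0) + 17247)/(38486 - 27419) = (-370 + 17247)/(38486 - 27419) = 16877/11067 = 16877*(1/11067) = 2411/1581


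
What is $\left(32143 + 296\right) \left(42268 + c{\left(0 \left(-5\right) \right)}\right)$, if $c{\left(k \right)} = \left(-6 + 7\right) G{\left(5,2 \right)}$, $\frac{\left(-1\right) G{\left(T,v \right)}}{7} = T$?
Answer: $1369996287$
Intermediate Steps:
$G{\left(T,v \right)} = - 7 T$
$c{\left(k \right)} = -35$ ($c{\left(k \right)} = \left(-6 + 7\right) \left(\left(-7\right) 5\right) = 1 \left(-35\right) = -35$)
$\left(32143 + 296\right) \left(42268 + c{\left(0 \left(-5\right) \right)}\right) = \left(32143 + 296\right) \left(42268 - 35\right) = 32439 \cdot 42233 = 1369996287$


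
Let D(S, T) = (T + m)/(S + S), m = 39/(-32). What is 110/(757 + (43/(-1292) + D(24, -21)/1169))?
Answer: 21265699840/146340169081 ≈ 0.14532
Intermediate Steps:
m = -39/32 (m = 39*(-1/32) = -39/32 ≈ -1.2188)
D(S, T) = (-39/32 + T)/(2*S) (D(S, T) = (T - 39/32)/(S + S) = (-39/32 + T)/((2*S)) = (-39/32 + T)*(1/(2*S)) = (-39/32 + T)/(2*S))
110/(757 + (43/(-1292) + D(24, -21)/1169)) = 110/(757 + (43/(-1292) + ((1/64)*(-39 + 32*(-21))/24)/1169)) = 110/(757 + (43*(-1/1292) + ((1/64)*(1/24)*(-39 - 672))*(1/1169))) = 110/(757 + (-43/1292 + ((1/64)*(1/24)*(-711))*(1/1169))) = 110/(757 + (-43/1292 - 237/512*1/1169)) = 110/(757 + (-43/1292 - 237/598528)) = 110/(757 - 6510727/193324544) = 110/(146340169081/193324544) = 110*(193324544/146340169081) = 21265699840/146340169081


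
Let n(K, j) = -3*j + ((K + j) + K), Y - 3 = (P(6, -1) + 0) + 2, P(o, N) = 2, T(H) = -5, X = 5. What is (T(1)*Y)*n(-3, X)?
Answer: 560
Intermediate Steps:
Y = 7 (Y = 3 + ((2 + 0) + 2) = 3 + (2 + 2) = 3 + 4 = 7)
n(K, j) = -2*j + 2*K (n(K, j) = -3*j + (j + 2*K) = -2*j + 2*K)
(T(1)*Y)*n(-3, X) = (-5*7)*(-2*5 + 2*(-3)) = -35*(-10 - 6) = -35*(-16) = 560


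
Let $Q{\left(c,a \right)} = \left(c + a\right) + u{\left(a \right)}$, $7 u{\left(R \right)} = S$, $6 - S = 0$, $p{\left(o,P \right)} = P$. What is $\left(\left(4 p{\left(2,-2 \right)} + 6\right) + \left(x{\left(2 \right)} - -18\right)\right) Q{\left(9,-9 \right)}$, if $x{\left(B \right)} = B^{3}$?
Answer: $\frac{144}{7} \approx 20.571$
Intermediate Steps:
$S = 6$ ($S = 6 - 0 = 6 + 0 = 6$)
$u{\left(R \right)} = \frac{6}{7}$ ($u{\left(R \right)} = \frac{1}{7} \cdot 6 = \frac{6}{7}$)
$Q{\left(c,a \right)} = \frac{6}{7} + a + c$ ($Q{\left(c,a \right)} = \left(c + a\right) + \frac{6}{7} = \left(a + c\right) + \frac{6}{7} = \frac{6}{7} + a + c$)
$\left(\left(4 p{\left(2,-2 \right)} + 6\right) + \left(x{\left(2 \right)} - -18\right)\right) Q{\left(9,-9 \right)} = \left(\left(4 \left(-2\right) + 6\right) + \left(2^{3} - -18\right)\right) \left(\frac{6}{7} - 9 + 9\right) = \left(\left(-8 + 6\right) + \left(8 + 18\right)\right) \frac{6}{7} = \left(-2 + 26\right) \frac{6}{7} = 24 \cdot \frac{6}{7} = \frac{144}{7}$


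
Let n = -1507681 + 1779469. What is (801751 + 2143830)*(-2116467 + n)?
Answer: -5433651413499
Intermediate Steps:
n = 271788
(801751 + 2143830)*(-2116467 + n) = (801751 + 2143830)*(-2116467 + 271788) = 2945581*(-1844679) = -5433651413499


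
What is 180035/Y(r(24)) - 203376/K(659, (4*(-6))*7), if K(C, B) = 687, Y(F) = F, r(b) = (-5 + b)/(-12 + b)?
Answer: 493448132/4351 ≈ 1.1341e+5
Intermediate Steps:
r(b) = (-5 + b)/(-12 + b)
180035/Y(r(24)) - 203376/K(659, (4*(-6))*7) = 180035/(((-5 + 24)/(-12 + 24))) - 203376/687 = 180035/((19/12)) - 203376*1/687 = 180035/(((1/12)*19)) - 67792/229 = 180035/(19/12) - 67792/229 = 180035*(12/19) - 67792/229 = 2160420/19 - 67792/229 = 493448132/4351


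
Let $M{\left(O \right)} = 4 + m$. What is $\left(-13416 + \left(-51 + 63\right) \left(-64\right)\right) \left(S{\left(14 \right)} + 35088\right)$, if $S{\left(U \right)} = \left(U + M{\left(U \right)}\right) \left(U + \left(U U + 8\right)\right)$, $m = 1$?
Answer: $-556438320$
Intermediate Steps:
$M{\left(O \right)} = 5$ ($M{\left(O \right)} = 4 + 1 = 5$)
$S{\left(U \right)} = \left(5 + U\right) \left(8 + U + U^{2}\right)$ ($S{\left(U \right)} = \left(U + 5\right) \left(U + \left(U U + 8\right)\right) = \left(5 + U\right) \left(U + \left(U^{2} + 8\right)\right) = \left(5 + U\right) \left(U + \left(8 + U^{2}\right)\right) = \left(5 + U\right) \left(8 + U + U^{2}\right)$)
$\left(-13416 + \left(-51 + 63\right) \left(-64\right)\right) \left(S{\left(14 \right)} + 35088\right) = \left(-13416 + \left(-51 + 63\right) \left(-64\right)\right) \left(\left(40 + 14^{3} + 6 \cdot 14^{2} + 13 \cdot 14\right) + 35088\right) = \left(-13416 + 12 \left(-64\right)\right) \left(\left(40 + 2744 + 6 \cdot 196 + 182\right) + 35088\right) = \left(-13416 - 768\right) \left(\left(40 + 2744 + 1176 + 182\right) + 35088\right) = - 14184 \left(4142 + 35088\right) = \left(-14184\right) 39230 = -556438320$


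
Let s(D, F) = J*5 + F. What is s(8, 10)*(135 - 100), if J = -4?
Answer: -350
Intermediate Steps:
s(D, F) = -20 + F (s(D, F) = -4*5 + F = -20 + F)
s(8, 10)*(135 - 100) = (-20 + 10)*(135 - 100) = -10*35 = -350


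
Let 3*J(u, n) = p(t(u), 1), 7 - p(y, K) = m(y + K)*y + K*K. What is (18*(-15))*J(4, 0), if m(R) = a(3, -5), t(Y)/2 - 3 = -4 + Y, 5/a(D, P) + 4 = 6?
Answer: 810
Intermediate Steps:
a(D, P) = 5/2 (a(D, P) = 5/(-4 + 6) = 5/2)
t(Y) = -2 + 2*Y (t(Y) = 6 + 2*(-4 + Y) = 6 + (-8 + 2*Y) = -2 + 2*Y)
m(R) = 5/2
p(y, K) = 7 - K² - 5*y/2 (p(y, K) = 7 - (5*y/2 + K*K) = 7 - (5*y/2 + K²) = 7 - (K² + 5*y/2) = 7 + (-K² - 5*y/2) = 7 - K² - 5*y/2)
J(u, n) = 11/3 - 5*u/3 (J(u, n) = (7 - 1*1² - 5*(-2 + 2*u)/2)/3 = (7 - 1*1 + (5 - 5*u))/3 = (7 - 1 + (5 - 5*u))/3 = (11 - 5*u)/3 = 11/3 - 5*u/3)
(18*(-15))*J(4, 0) = (18*(-15))*(11/3 - 5/3*4) = -270*(11/3 - 20/3) = -270*(-3) = 810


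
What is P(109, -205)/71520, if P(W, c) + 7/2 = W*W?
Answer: 4751/28608 ≈ 0.16607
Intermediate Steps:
P(W, c) = -7/2 + W² (P(W, c) = -7/2 + W*W = -7/2 + W²)
P(109, -205)/71520 = (-7/2 + 109²)/71520 = (-7/2 + 11881)*(1/71520) = (23755/2)*(1/71520) = 4751/28608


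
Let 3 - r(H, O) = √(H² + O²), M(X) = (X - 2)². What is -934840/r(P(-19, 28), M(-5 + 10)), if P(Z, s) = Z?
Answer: 2804520/433 + 934840*√442/433 ≈ 51867.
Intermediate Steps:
M(X) = (-2 + X)²
r(H, O) = 3 - √(H² + O²)
-934840/r(P(-19, 28), M(-5 + 10)) = -934840/(3 - √((-19)² + ((-2 + (-5 + 10))²)²)) = -934840/(3 - √(361 + ((-2 + 5)²)²)) = -934840/(3 - √(361 + (3²)²)) = -934840/(3 - √(361 + 9²)) = -934840/(3 - √(361 + 81)) = -934840/(3 - √442)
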